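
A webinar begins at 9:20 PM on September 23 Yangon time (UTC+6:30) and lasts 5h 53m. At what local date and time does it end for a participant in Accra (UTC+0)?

Convert start to UTC: 9:20 PM − 6:30 = 2:50 PM UTC on Sep 23.
Add 5 hours and 53 minutes duration → 8:43 PM UTC.
Accra is UTC+0, so local end time is the same: 8:43 PM on Sep 23.

8:43 PM on Sep 23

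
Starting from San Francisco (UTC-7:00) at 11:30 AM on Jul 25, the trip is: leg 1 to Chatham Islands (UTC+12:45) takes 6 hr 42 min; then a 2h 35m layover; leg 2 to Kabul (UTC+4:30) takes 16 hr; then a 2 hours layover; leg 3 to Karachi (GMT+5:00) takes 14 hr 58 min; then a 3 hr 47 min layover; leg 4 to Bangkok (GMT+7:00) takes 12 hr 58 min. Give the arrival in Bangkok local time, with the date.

12:30 PM on Jul 28

Convert departure to UTC: 11:30 AM + 7:00 = 6:30 PM UTC on Jul 25.
Add 6 hours 42 minutes leg 1 → 1:12 AM UTC (Jul 26).
Add 2 hours and 35 minutes layover in Chatham Islands → 3:47 AM UTC.
Add 16 hours leg 2 → 7:47 PM UTC.
Add 2 hours layover in Kabul → 9:47 PM UTC.
Add 14 hours 58 minutes leg 3 → 12:45 PM UTC (Jul 27).
Add 3 hours 47 minutes layover in Karachi → 4:32 PM UTC.
Add 12 hours 58 minutes leg 4 → 5:30 AM UTC (Jul 28).
Bangkok is UTC+7:00, so local arrival = 5:30 AM + 7:00 = 12:30 PM on Jul 28.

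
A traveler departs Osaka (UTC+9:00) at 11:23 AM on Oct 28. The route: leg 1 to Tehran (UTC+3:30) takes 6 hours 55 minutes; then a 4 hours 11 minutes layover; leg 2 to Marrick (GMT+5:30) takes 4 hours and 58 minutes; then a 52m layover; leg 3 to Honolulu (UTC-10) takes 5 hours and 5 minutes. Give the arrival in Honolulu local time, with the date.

2:24 PM on Oct 28

Convert departure to UTC: 11:23 AM − 9:00 = 2:23 AM UTC on Oct 28.
Add 6 hours and 55 minutes leg 1 → 9:18 AM UTC.
Add 4 hours and 11 minutes layover in Tehran → 1:29 PM UTC.
Add 4 hours 58 minutes leg 2 → 6:27 PM UTC.
Add 52 minutes layover in Marrick → 7:19 PM UTC.
Add 5 hours 5 minutes leg 3 → 12:24 AM UTC (Oct 29).
Honolulu is UTC−10:00, so local arrival = 12:24 AM − 10:00 = 2:24 PM on Oct 28.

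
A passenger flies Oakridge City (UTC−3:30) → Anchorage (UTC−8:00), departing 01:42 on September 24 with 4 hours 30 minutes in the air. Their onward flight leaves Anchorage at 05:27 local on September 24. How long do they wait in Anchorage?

Convert departure to UTC: 01:42 + 3:30 = 05:12 UTC on Sep 24.
Add 4 hours 30 minutes flight time → 09:42 UTC.
Anchorage is UTC−8:00, so local arrival = 09:42 − 8:00 = 01:42 on Sep 24.
Layover = 05:27 − 01:42 = 3 hours 45 minutes.

3 hours 45 minutes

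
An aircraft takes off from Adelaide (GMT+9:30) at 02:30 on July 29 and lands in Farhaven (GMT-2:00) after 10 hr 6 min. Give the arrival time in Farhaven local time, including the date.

01:06 on July 29

Convert departure to UTC: 02:30 − 9:30 = 17:00 UTC on Jul 28.
Add 10 hours 6 minutes travel time → 03:06 UTC (Jul 29).
Farhaven is UTC−2:00, so local arrival = 03:06 − 2:00 = 01:06 on Jul 29.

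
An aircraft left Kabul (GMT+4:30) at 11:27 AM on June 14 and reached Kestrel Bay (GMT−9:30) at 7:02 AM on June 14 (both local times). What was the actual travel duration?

Kestrel Bay is 14:00 behind Kabul.
Clock-face elapsed time (ignoring zones) is −4 hours 25 minutes.
Actual elapsed = −4 hours 25 minutes + 14:00 = 9 hours 35 minutes.

9 hours 35 minutes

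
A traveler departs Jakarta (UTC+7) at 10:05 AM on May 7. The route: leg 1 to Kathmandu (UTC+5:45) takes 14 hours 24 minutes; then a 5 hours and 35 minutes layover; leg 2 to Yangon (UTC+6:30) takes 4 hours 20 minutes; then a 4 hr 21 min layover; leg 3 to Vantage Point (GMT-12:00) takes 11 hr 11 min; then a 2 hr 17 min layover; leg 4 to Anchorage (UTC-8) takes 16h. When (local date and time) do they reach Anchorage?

Convert departure to UTC: 10:05 AM − 7:00 = 3:05 AM UTC on May 7.
Add 14 hours 24 minutes leg 1 → 5:29 PM UTC.
Add 5 hours 35 minutes layover in Kathmandu → 11:04 PM UTC.
Add 4 hours 20 minutes leg 2 → 3:24 AM UTC (May 8).
Add 4 hours 21 minutes layover in Yangon → 7:45 AM UTC.
Add 11 hours and 11 minutes leg 3 → 6:56 PM UTC.
Add 2 hours and 17 minutes layover in Vantage Point → 9:13 PM UTC.
Add 16 hours leg 4 → 1:13 PM UTC (May 9).
Anchorage is UTC−8:00, so local arrival = 1:13 PM − 8:00 = 5:13 AM on May 9.

5:13 AM on May 9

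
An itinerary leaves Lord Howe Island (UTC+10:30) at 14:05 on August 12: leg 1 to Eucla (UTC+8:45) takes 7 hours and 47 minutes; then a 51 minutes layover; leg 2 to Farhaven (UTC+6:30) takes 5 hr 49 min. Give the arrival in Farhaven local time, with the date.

00:32 on Aug 13

Convert departure to UTC: 14:05 − 10:30 = 03:35 UTC on Aug 12.
Add 7 hours 47 minutes leg 1 → 11:22 UTC.
Add 51 minutes layover in Eucla → 12:13 UTC.
Add 5 hours and 49 minutes leg 2 → 18:02 UTC.
Farhaven is UTC+6:30, so local arrival = 18:02 + 6:30 = 00:32 on Aug 13.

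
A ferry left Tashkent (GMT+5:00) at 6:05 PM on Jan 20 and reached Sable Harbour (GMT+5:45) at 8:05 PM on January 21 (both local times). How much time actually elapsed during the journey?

Departure in UTC: 6:05 PM − 5:00 = 1:05 PM on Jan 20.
Arrival in UTC: 8:05 PM − 5:45 = 2:20 PM on Jan 21.
Elapsed = 2:20 PM − 1:05 PM (+1 day) = 25 hours 15 minutes.

25 hours 15 minutes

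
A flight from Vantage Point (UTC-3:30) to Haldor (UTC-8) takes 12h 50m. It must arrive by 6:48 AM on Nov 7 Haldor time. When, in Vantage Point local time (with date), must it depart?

10:28 PM on Nov 6

Target arrival in UTC: 6:48 AM + 8:00 = 2:48 PM on Nov 7.
Subtract 12 hours 50 minutes → departure 1:58 AM UTC on Nov 7.
Vantage Point is UTC−3:30: 1:58 AM − 3:30 = 10:28 PM on Nov 6.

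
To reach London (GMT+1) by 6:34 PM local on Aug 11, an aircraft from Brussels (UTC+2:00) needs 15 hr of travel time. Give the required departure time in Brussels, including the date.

4:34 AM on Aug 11

Target arrival in UTC: 6:34 PM − 1:00 = 5:34 PM on Aug 11.
Subtract 15 hours → departure 2:34 AM UTC on Aug 11.
Brussels is UTC+2:00: 2:34 AM + 2:00 = 4:34 AM on Aug 11.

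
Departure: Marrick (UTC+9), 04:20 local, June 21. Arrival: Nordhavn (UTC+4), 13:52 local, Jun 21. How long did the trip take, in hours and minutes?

Departure in UTC: 04:20 − 9:00 = 19:20 on Jun 20.
Arrival in UTC: 13:52 − 4:00 = 09:52 on Jun 21.
Elapsed = 09:52 − 19:20 (+1 day) = 14 hours 32 minutes.

14 hours 32 minutes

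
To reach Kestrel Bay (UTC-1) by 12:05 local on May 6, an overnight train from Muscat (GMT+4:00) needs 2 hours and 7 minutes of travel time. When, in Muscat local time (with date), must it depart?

14:58 on May 6

Target arrival in UTC: 12:05 + 1:00 = 13:05 on May 6.
Subtract 2 hours and 7 minutes → departure 10:58 UTC on May 6.
Muscat is UTC+4:00: 10:58 + 4:00 = 14:58 on May 6.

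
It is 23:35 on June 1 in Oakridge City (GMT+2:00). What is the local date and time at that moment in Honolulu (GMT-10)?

11:35 on June 1

Honolulu is 12:00 behind Oakridge City.
Shift by the zone difference: 23:35 − 12:00 = 11:35 on Jun 1 in Honolulu.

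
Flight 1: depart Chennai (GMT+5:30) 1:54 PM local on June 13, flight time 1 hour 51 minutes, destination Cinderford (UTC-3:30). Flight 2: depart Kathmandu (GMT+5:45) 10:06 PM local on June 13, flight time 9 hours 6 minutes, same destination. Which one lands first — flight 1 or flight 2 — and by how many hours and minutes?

the first, by 15 hours 12 minutes

Flight 1 in UTC: 1:54 PM − 5:30 = 8:24 AM on Jun 13.
+1 hour and 51 minutes → arrive 10:15 AM UTC on Jun 13.
Flight 2 in UTC: 10:06 PM − 5:45 = 4:21 PM on Jun 13.
+9 hours 6 minutes → arrive 1:27 AM UTC on Jun 14.
Flight 1 lands earlier by 15 hours 12 minutes.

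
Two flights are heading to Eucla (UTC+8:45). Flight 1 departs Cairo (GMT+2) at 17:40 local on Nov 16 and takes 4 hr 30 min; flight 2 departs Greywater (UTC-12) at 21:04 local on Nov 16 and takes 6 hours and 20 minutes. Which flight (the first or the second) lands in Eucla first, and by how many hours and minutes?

Flight 1 in UTC: 17:40 − 2:00 = 15:40 on Nov 16.
+4 hours and 30 minutes → arrive 20:10 UTC on Nov 16.
Flight 2 in UTC: 21:04 + 12:00 = 09:04 on Nov 17.
+6 hours 20 minutes → arrive 15:24 UTC on Nov 17.
Flight 1 lands earlier by 19 hours 14 minutes.

the first, by 19 hours 14 minutes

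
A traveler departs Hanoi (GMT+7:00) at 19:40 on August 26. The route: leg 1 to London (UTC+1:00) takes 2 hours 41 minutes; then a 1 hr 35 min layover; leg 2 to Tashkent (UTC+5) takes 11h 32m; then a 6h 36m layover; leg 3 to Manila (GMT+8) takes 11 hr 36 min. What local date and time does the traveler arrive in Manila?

06:40 on August 28

Convert departure to UTC: 19:40 − 7:00 = 12:40 UTC on Aug 26.
Add 2 hours and 41 minutes leg 1 → 15:21 UTC.
Add 1 hour 35 minutes layover in London → 16:56 UTC.
Add 11 hours 32 minutes leg 2 → 04:28 UTC (Aug 27).
Add 6 hours and 36 minutes layover in Tashkent → 11:04 UTC.
Add 11 hours and 36 minutes leg 3 → 22:40 UTC.
Manila is UTC+8:00, so local arrival = 22:40 + 8:00 = 06:40 on Aug 28.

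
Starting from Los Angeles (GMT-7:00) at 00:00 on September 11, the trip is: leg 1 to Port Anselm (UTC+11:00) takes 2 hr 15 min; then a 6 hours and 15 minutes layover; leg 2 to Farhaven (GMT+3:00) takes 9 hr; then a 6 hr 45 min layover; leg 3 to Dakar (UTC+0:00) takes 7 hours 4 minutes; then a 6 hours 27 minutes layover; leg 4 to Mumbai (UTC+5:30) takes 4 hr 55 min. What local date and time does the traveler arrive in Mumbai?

07:11 on September 13

Convert departure to UTC: 00:00 + 7:00 = 07:00 UTC on Sep 11.
Add 2 hours 15 minutes leg 1 → 09:15 UTC.
Add 6 hours 15 minutes layover in Port Anselm → 15:30 UTC.
Add 9 hours leg 2 → 00:30 UTC (Sep 12).
Add 6 hours and 45 minutes layover in Farhaven → 07:15 UTC.
Add 7 hours and 4 minutes leg 3 → 14:19 UTC.
Add 6 hours 27 minutes layover in Dakar → 20:46 UTC.
Add 4 hours 55 minutes leg 4 → 01:41 UTC (Sep 13).
Mumbai is UTC+5:30, so local arrival = 01:41 + 5:30 = 07:11 on Sep 13.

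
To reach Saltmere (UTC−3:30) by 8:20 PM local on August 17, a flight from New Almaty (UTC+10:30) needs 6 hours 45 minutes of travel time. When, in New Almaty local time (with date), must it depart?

3:35 AM on August 18

Target arrival in UTC: 8:20 PM + 3:30 = 11:50 PM on Aug 17.
Subtract 6 hours and 45 minutes → departure 5:05 PM UTC on Aug 17.
New Almaty is UTC+10:30: 5:05 PM + 10:30 = 3:35 AM on Aug 18.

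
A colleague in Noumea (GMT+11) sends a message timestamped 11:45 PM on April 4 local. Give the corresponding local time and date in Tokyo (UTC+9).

9:45 PM on April 4

Tokyo is 2:00 behind Noumea.
Shift by the zone difference: 11:45 PM − 2:00 = 9:45 PM on Apr 4 in Tokyo.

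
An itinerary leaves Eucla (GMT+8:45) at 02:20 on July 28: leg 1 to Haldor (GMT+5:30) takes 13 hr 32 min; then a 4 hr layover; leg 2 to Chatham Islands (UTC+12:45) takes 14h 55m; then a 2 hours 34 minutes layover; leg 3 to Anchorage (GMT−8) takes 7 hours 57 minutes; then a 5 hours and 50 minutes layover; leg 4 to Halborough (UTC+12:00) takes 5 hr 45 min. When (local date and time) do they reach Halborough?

Convert departure to UTC: 02:20 − 8:45 = 17:35 UTC on Jul 27.
Add 13 hours and 32 minutes leg 1 → 07:07 UTC (Jul 28).
Add 4 hours layover in Haldor → 11:07 UTC.
Add 14 hours 55 minutes leg 2 → 02:02 UTC (Jul 29).
Add 2 hours 34 minutes layover in Chatham Islands → 04:36 UTC.
Add 7 hours and 57 minutes leg 3 → 12:33 UTC.
Add 5 hours 50 minutes layover in Anchorage → 18:23 UTC.
Add 5 hours 45 minutes leg 4 → 00:08 UTC (Jul 30).
Halborough is UTC+12:00, so local arrival = 00:08 + 12:00 = 12:08 on Jul 30.

12:08 on July 30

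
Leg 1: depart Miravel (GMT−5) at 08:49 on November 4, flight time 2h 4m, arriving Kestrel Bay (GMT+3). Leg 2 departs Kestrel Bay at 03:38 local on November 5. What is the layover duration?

Convert departure to UTC: 08:49 + 5:00 = 13:49 UTC on Nov 4.
Add 2 hours 4 minutes flight time → 15:53 UTC.
Kestrel Bay is UTC+3:00, so local arrival = 15:53 + 3:00 = 18:53 on Nov 4.
Layover = 03:38 − 18:53 (+1 day) = 8 hours 45 minutes.

8 hours 45 minutes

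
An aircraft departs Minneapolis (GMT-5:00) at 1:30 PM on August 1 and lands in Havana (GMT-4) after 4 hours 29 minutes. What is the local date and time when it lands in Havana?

6:59 PM on Aug 1

Convert departure to UTC: 1:30 PM + 5:00 = 6:30 PM UTC on Aug 1.
Add 4 hours and 29 minutes travel time → 10:59 PM UTC.
Havana is UTC−4:00, so local arrival = 10:59 PM − 4:00 = 6:59 PM on Aug 1.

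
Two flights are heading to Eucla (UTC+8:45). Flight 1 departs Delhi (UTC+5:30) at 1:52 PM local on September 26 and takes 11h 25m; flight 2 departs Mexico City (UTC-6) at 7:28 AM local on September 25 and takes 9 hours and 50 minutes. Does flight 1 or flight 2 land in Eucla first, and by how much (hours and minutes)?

Flight 1 in UTC: 1:52 PM − 5:30 = 8:22 AM on Sep 26.
+11 hours and 25 minutes → arrive 7:47 PM UTC on Sep 26.
Flight 2 in UTC: 7:28 AM + 6:00 = 1:28 PM on Sep 25.
+9 hours and 50 minutes → arrive 11:18 PM UTC on Sep 25.
Flight 2 lands earlier by 20 hours 29 minutes.

the second, by 20 hours 29 minutes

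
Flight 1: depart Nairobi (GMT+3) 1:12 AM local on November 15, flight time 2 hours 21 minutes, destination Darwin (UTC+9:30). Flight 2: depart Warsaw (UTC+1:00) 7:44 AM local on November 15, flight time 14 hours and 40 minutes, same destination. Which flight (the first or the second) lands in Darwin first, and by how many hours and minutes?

the first, by 20 hours 51 minutes

Flight 1 in UTC: 1:12 AM − 3:00 = 10:12 PM on Nov 14.
+2 hours 21 minutes → arrive 12:33 AM UTC on Nov 15.
Flight 2 in UTC: 7:44 AM − 1:00 = 6:44 AM on Nov 15.
+14 hours and 40 minutes → arrive 9:24 PM UTC on Nov 15.
Flight 1 lands earlier by 20 hours 51 minutes.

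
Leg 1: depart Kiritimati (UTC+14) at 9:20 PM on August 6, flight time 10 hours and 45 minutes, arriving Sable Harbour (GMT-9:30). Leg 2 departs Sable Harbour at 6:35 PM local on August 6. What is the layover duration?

10 hours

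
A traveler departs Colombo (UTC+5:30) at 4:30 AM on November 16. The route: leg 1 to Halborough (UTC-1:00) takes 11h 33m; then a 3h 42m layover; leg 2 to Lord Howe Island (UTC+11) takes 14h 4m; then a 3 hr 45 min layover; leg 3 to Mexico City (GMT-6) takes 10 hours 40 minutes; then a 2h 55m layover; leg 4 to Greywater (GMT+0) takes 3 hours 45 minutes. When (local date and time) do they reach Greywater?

1:24 AM on November 18

Convert departure to UTC: 4:30 AM − 5:30 = 11:00 PM UTC on Nov 15.
Add 11 hours 33 minutes leg 1 → 10:33 AM UTC (Nov 16).
Add 3 hours and 42 minutes layover in Halborough → 2:15 PM UTC.
Add 14 hours 4 minutes leg 2 → 4:19 AM UTC (Nov 17).
Add 3 hours 45 minutes layover in Lord Howe Island → 8:04 AM UTC.
Add 10 hours 40 minutes leg 3 → 6:44 PM UTC.
Add 2 hours and 55 minutes layover in Mexico City → 9:39 PM UTC.
Add 3 hours and 45 minutes leg 4 → 1:24 AM UTC (Nov 18).
Greywater is UTC+0, so local arrival is the same: 1:24 AM on Nov 18.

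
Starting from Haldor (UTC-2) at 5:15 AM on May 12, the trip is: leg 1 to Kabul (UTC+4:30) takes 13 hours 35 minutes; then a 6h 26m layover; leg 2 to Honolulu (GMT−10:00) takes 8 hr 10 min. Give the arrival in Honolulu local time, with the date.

1:26 AM on May 13

Convert departure to UTC: 5:15 AM + 2:00 = 7:15 AM UTC on May 12.
Add 13 hours 35 minutes leg 1 → 8:50 PM UTC.
Add 6 hours 26 minutes layover in Kabul → 3:16 AM UTC (May 13).
Add 8 hours and 10 minutes leg 2 → 11:26 AM UTC.
Honolulu is UTC−10:00, so local arrival = 11:26 AM − 10:00 = 1:26 AM on May 13.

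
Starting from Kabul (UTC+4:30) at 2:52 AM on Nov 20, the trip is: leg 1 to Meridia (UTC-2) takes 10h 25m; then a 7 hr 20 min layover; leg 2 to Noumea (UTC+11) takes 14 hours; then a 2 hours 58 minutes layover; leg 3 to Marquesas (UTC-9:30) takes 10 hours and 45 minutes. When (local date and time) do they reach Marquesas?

Convert departure to UTC: 2:52 AM − 4:30 = 10:22 PM UTC on Nov 19.
Add 10 hours 25 minutes leg 1 → 8:47 AM UTC (Nov 20).
Add 7 hours 20 minutes layover in Meridia → 4:07 PM UTC.
Add 14 hours leg 2 → 6:07 AM UTC (Nov 21).
Add 2 hours 58 minutes layover in Noumea → 9:05 AM UTC.
Add 10 hours 45 minutes leg 3 → 7:50 PM UTC.
Marquesas is UTC−9:30, so local arrival = 7:50 PM − 9:30 = 10:20 AM on Nov 21.

10:20 AM on November 21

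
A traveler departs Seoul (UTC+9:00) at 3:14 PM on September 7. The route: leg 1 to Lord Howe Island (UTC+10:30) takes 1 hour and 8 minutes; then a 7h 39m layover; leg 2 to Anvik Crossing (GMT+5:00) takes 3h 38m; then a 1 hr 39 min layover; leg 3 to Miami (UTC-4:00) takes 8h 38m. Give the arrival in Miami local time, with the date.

12:56 AM on Sep 8

Convert departure to UTC: 3:14 PM − 9:00 = 6:14 AM UTC on Sep 7.
Add 1 hour and 8 minutes leg 1 → 7:22 AM UTC.
Add 7 hours and 39 minutes layover in Lord Howe Island → 3:01 PM UTC.
Add 3 hours and 38 minutes leg 2 → 6:39 PM UTC.
Add 1 hour 39 minutes layover in Anvik Crossing → 8:18 PM UTC.
Add 8 hours and 38 minutes leg 3 → 4:56 AM UTC (Sep 8).
Miami is UTC−4:00, so local arrival = 4:56 AM − 4:00 = 12:56 AM on Sep 8.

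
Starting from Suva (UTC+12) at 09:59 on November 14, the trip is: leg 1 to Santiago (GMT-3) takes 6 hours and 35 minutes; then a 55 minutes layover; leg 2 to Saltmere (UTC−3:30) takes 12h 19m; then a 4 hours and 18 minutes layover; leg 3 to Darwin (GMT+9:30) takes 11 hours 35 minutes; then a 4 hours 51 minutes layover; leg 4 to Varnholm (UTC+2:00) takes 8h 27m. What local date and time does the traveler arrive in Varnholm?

00:59 on Nov 16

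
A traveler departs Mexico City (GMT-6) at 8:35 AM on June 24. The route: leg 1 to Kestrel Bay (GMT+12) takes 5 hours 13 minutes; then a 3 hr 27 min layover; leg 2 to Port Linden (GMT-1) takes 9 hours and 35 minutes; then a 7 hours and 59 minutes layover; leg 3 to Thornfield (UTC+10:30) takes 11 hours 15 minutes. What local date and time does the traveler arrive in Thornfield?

Convert departure to UTC: 8:35 AM + 6:00 = 2:35 PM UTC on Jun 24.
Add 5 hours and 13 minutes leg 1 → 7:48 PM UTC.
Add 3 hours 27 minutes layover in Kestrel Bay → 11:15 PM UTC.
Add 9 hours 35 minutes leg 2 → 8:50 AM UTC (Jun 25).
Add 7 hours 59 minutes layover in Port Linden → 4:49 PM UTC.
Add 11 hours and 15 minutes leg 3 → 4:04 AM UTC (Jun 26).
Thornfield is UTC+10:30, so local arrival = 4:04 AM + 10:30 = 2:34 PM on Jun 26.

2:34 PM on Jun 26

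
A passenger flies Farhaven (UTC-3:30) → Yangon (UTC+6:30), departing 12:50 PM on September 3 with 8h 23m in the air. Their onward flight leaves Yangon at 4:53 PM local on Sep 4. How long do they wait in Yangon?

Convert departure to UTC: 12:50 PM + 3:30 = 4:20 PM UTC on Sep 3.
Add 8 hours and 23 minutes flight time → 12:43 AM UTC (Sep 4).
Yangon is UTC+6:30, so local arrival = 12:43 AM + 6:30 = 7:13 AM on Sep 4.
Layover = 4:53 PM − 7:13 AM = 9 hours 40 minutes.

9 hours 40 minutes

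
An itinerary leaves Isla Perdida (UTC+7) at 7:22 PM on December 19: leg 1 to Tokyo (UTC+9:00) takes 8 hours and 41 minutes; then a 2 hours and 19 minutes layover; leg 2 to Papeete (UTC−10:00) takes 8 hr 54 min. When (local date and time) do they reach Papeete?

Convert departure to UTC: 7:22 PM − 7:00 = 12:22 PM UTC on Dec 19.
Add 8 hours 41 minutes leg 1 → 9:03 PM UTC.
Add 2 hours and 19 minutes layover in Tokyo → 11:22 PM UTC.
Add 8 hours 54 minutes leg 2 → 8:16 AM UTC (Dec 20).
Papeete is UTC−10:00, so local arrival = 8:16 AM − 10:00 = 10:16 PM on Dec 19.

10:16 PM on Dec 19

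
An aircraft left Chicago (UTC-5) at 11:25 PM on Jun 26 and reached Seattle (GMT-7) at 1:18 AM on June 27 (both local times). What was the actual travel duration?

Seattle is 2:00 behind Chicago.
Clock-face elapsed time (ignoring zones) is 1 hour 53 minutes.
Actual elapsed = 1 hour 53 minutes + 2:00 = 3 hours 53 minutes.

3 hours 53 minutes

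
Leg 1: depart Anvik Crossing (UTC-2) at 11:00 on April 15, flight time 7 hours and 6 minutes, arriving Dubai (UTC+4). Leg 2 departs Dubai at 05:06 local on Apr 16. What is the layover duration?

Convert departure to UTC: 11:00 + 2:00 = 13:00 UTC on Apr 15.
Add 7 hours 6 minutes flight time → 20:06 UTC.
Dubai is UTC+4:00, so local arrival = 20:06 + 4:00 = 00:06 on Apr 16.
Layover = 05:06 − 00:06 = 5 hours.

5 hours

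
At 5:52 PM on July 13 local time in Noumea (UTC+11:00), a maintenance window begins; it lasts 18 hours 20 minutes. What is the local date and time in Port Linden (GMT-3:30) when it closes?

Port Linden is 14:30 behind Noumea.
After 18 hours and 20 minutes it is 12:12 PM (Jul 14) in Noumea.
Shift by the zone difference: 12:12 PM − 14:30 = 9:42 PM on Jul 13 in Port Linden.

9:42 PM on July 13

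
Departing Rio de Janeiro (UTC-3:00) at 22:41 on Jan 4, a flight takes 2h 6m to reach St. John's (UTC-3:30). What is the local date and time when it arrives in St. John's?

Convert departure to UTC: 22:41 + 3:00 = 01:41 UTC on Jan 5.
Add 2 hours and 6 minutes travel time → 03:47 UTC.
St. John's is UTC−3:30, so local arrival = 03:47 − 3:30 = 00:17 on Jan 5.

00:17 on January 5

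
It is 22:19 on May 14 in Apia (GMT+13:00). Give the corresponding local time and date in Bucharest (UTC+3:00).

In UTC: 22:19 − 13:00 = 09:19 on May 14.
Bucharest is UTC+3:00: 09:19 + 3:00 = 12:19 on May 14.

12:19 on May 14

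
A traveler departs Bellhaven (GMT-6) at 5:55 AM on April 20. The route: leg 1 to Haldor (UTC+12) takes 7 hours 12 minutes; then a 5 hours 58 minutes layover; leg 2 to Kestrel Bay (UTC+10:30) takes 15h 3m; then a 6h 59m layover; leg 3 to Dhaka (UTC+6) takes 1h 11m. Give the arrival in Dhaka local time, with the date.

6:18 AM on April 22

Convert departure to UTC: 5:55 AM + 6:00 = 11:55 AM UTC on Apr 20.
Add 7 hours and 12 minutes leg 1 → 7:07 PM UTC.
Add 5 hours 58 minutes layover in Haldor → 1:05 AM UTC (Apr 21).
Add 15 hours 3 minutes leg 2 → 4:08 PM UTC.
Add 6 hours and 59 minutes layover in Kestrel Bay → 11:07 PM UTC.
Add 1 hour and 11 minutes leg 3 → 12:18 AM UTC (Apr 22).
Dhaka is UTC+6:00, so local arrival = 12:18 AM + 6:00 = 6:18 AM on Apr 22.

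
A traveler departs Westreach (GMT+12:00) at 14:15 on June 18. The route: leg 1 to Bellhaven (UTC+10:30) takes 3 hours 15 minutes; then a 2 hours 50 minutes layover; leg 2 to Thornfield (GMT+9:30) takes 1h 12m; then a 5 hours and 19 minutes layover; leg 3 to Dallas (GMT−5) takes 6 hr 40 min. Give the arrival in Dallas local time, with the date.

Convert departure to UTC: 14:15 − 12:00 = 02:15 UTC on Jun 18.
Add 3 hours and 15 minutes leg 1 → 05:30 UTC.
Add 2 hours 50 minutes layover in Bellhaven → 08:20 UTC.
Add 1 hour 12 minutes leg 2 → 09:32 UTC.
Add 5 hours 19 minutes layover in Thornfield → 14:51 UTC.
Add 6 hours 40 minutes leg 3 → 21:31 UTC.
Dallas is UTC−5:00, so local arrival = 21:31 − 5:00 = 16:31 on Jun 18.

16:31 on June 18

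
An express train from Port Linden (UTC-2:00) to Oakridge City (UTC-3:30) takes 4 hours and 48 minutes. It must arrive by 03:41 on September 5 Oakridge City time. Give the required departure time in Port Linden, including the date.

00:23 on September 5

Target arrival in UTC: 03:41 + 3:30 = 07:11 on Sep 5.
Subtract 4 hours and 48 minutes → departure 02:23 UTC on Sep 5.
Port Linden is UTC−2:00: 02:23 − 2:00 = 00:23 on Sep 5.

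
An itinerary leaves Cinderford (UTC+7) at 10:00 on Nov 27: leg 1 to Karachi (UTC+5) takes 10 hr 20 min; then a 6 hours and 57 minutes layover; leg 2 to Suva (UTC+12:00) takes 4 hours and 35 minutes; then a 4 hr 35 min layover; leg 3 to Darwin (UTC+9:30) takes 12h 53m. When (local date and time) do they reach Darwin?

Convert departure to UTC: 10:00 − 7:00 = 03:00 UTC on Nov 27.
Add 10 hours and 20 minutes leg 1 → 13:20 UTC.
Add 6 hours 57 minutes layover in Karachi → 20:17 UTC.
Add 4 hours 35 minutes leg 2 → 00:52 UTC (Nov 28).
Add 4 hours and 35 minutes layover in Suva → 05:27 UTC.
Add 12 hours and 53 minutes leg 3 → 18:20 UTC.
Darwin is UTC+9:30, so local arrival = 18:20 + 9:30 = 03:50 on Nov 29.

03:50 on November 29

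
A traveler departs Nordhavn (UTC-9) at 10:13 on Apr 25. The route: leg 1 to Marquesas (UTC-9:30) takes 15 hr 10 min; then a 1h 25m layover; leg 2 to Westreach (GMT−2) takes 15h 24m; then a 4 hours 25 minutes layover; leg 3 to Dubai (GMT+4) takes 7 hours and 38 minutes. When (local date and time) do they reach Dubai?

19:15 on April 27

Convert departure to UTC: 10:13 + 9:00 = 19:13 UTC on Apr 25.
Add 15 hours 10 minutes leg 1 → 10:23 UTC (Apr 26).
Add 1 hour 25 minutes layover in Marquesas → 11:48 UTC.
Add 15 hours 24 minutes leg 2 → 03:12 UTC (Apr 27).
Add 4 hours 25 minutes layover in Westreach → 07:37 UTC.
Add 7 hours 38 minutes leg 3 → 15:15 UTC.
Dubai is UTC+4:00, so local arrival = 15:15 + 4:00 = 19:15 on Apr 27.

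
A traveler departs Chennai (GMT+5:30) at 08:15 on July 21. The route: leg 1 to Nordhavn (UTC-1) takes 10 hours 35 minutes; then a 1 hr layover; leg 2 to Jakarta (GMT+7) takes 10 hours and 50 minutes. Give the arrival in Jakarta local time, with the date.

08:10 on July 22

Convert departure to UTC: 08:15 − 5:30 = 02:45 UTC on Jul 21.
Add 10 hours and 35 minutes leg 1 → 13:20 UTC.
Add 1 hour layover in Nordhavn → 14:20 UTC.
Add 10 hours and 50 minutes leg 2 → 01:10 UTC (Jul 22).
Jakarta is UTC+7:00, so local arrival = 01:10 + 7:00 = 08:10 on Jul 22.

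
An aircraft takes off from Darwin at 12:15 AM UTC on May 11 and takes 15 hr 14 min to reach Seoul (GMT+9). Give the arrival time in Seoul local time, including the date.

12:29 AM on May 12

Departure is given in UTC: 12:15 AM on May 11.
Add 15 hours and 14 minutes → 3:29 PM UTC.
Seoul is UTC+9:00: 3:29 PM + 9:00 = 12:29 AM on May 12.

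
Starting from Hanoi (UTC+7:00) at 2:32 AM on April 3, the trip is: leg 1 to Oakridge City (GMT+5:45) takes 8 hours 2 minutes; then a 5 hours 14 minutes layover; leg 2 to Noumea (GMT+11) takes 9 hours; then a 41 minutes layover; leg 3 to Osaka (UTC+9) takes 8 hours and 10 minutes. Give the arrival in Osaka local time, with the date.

Convert departure to UTC: 2:32 AM − 7:00 = 7:32 PM UTC on Apr 2.
Add 8 hours and 2 minutes leg 1 → 3:34 AM UTC (Apr 3).
Add 5 hours and 14 minutes layover in Oakridge City → 8:48 AM UTC.
Add 9 hours leg 2 → 5:48 PM UTC.
Add 41 minutes layover in Noumea → 6:29 PM UTC.
Add 8 hours 10 minutes leg 3 → 2:39 AM UTC (Apr 4).
Osaka is UTC+9:00, so local arrival = 2:39 AM + 9:00 = 11:39 AM on Apr 4.

11:39 AM on Apr 4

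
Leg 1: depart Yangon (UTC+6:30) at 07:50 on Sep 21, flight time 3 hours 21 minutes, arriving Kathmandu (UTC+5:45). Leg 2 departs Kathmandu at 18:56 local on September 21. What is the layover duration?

8 hours 30 minutes

Convert departure to UTC: 07:50 − 6:30 = 01:20 UTC on Sep 21.
Add 3 hours and 21 minutes flight time → 04:41 UTC.
Kathmandu is UTC+5:45, so local arrival = 04:41 + 5:45 = 10:26 on Sep 21.
Layover = 18:56 − 10:26 = 8 hours 30 minutes.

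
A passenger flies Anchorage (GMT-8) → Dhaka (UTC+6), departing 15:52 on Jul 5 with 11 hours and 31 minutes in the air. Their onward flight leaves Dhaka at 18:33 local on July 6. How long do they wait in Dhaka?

Convert departure to UTC: 15:52 + 8:00 = 23:52 UTC on Jul 5.
Add 11 hours 31 minutes flight time → 11:23 UTC (Jul 6).
Dhaka is UTC+6:00, so local arrival = 11:23 + 6:00 = 17:23 on Jul 6.
Layover = 18:33 − 17:23 = 1 hour 10 minutes.

1 hour 10 minutes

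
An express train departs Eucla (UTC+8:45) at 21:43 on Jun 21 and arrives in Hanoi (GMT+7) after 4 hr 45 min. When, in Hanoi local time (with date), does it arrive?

00:43 on Jun 22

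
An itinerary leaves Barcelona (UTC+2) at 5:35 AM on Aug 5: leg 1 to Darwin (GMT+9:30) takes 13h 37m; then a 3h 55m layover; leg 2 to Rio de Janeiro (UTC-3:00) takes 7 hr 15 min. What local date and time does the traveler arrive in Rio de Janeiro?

1:22 AM on August 6

Convert departure to UTC: 5:35 AM − 2:00 = 3:35 AM UTC on Aug 5.
Add 13 hours and 37 minutes leg 1 → 5:12 PM UTC.
Add 3 hours 55 minutes layover in Darwin → 9:07 PM UTC.
Add 7 hours 15 minutes leg 2 → 4:22 AM UTC (Aug 6).
Rio de Janeiro is UTC−3:00, so local arrival = 4:22 AM − 3:00 = 1:22 AM on Aug 6.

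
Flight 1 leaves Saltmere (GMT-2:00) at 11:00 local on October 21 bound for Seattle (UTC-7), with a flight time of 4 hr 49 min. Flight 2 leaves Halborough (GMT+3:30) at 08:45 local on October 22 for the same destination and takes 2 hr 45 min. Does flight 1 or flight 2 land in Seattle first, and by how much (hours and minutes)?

the first, by 14 hours 11 minutes

Flight 1 in UTC: 11:00 + 2:00 = 13:00 on Oct 21.
+4 hours and 49 minutes → arrive 17:49 UTC on Oct 21.
Flight 2 in UTC: 08:45 − 3:30 = 05:15 on Oct 22.
+2 hours 45 minutes → arrive 08:00 UTC on Oct 22.
Flight 1 lands earlier by 14 hours 11 minutes.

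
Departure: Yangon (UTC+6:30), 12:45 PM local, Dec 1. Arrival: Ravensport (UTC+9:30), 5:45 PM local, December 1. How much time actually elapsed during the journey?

Departure in UTC: 12:45 PM − 6:30 = 6:15 AM on Dec 1.
Arrival in UTC: 5:45 PM − 9:30 = 8:15 AM on Dec 1.
Elapsed = 8:15 AM − 6:15 AM = 2 hours.

2 hours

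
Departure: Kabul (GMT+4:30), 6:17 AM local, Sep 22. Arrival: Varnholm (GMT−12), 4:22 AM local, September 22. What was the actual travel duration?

14 hours 35 minutes

Departure in UTC: 6:17 AM − 4:30 = 1:47 AM on Sep 22.
Arrival in UTC: 4:22 AM + 12:00 = 4:22 PM on Sep 22.
Elapsed = 4:22 PM − 1:47 AM = 14 hours 35 minutes.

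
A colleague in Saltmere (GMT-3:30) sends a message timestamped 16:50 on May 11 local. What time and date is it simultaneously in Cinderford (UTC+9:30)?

05:50 on May 12

Cinderford is 13:00 ahead of Saltmere.
Shift by the zone difference: 16:50 + 13:00 = 05:50 on May 12 in Cinderford.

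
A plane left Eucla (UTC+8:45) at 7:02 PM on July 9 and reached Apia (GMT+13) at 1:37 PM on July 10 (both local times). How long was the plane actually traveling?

Departure in UTC: 7:02 PM − 8:45 = 10:17 AM on Jul 9.
Arrival in UTC: 1:37 PM − 13:00 = 12:37 AM on Jul 10.
Elapsed = 12:37 AM − 10:17 AM (+1 day) = 14 hours 20 minutes.

14 hours 20 minutes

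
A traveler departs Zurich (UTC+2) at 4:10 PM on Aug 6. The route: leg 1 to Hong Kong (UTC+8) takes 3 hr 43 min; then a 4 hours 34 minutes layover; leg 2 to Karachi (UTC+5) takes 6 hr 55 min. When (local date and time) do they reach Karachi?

10:22 AM on August 7

Convert departure to UTC: 4:10 PM − 2:00 = 2:10 PM UTC on Aug 6.
Add 3 hours and 43 minutes leg 1 → 5:53 PM UTC.
Add 4 hours 34 minutes layover in Hong Kong → 10:27 PM UTC.
Add 6 hours 55 minutes leg 2 → 5:22 AM UTC (Aug 7).
Karachi is UTC+5:00, so local arrival = 5:22 AM + 5:00 = 10:22 AM on Aug 7.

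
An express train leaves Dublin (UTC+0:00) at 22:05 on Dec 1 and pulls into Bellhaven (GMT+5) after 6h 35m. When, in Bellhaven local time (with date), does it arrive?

09:40 on December 2

Dublin is at UTC+0, so departure is already 22:05 UTC on Dec 1.
Add 6 hours and 35 minutes travel time → 04:40 UTC (Dec 2).
Bellhaven is UTC+5:00, so local arrival = 04:40 + 5:00 = 09:40 on Dec 2.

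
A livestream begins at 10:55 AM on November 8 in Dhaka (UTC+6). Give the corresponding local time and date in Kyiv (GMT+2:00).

In UTC: 10:55 AM − 6:00 = 4:55 AM on Nov 8.
Kyiv is UTC+2:00: 4:55 AM + 2:00 = 6:55 AM on Nov 8.

6:55 AM on November 8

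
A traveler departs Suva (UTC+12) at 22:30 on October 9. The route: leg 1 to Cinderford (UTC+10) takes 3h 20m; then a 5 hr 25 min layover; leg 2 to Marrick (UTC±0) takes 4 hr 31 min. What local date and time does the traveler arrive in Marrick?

23:46 on October 9

Convert departure to UTC: 22:30 − 12:00 = 10:30 UTC on Oct 9.
Add 3 hours 20 minutes leg 1 → 13:50 UTC.
Add 5 hours 25 minutes layover in Cinderford → 19:15 UTC.
Add 4 hours 31 minutes leg 2 → 23:46 UTC.
Marrick is UTC+0, so local arrival is the same: 23:46 on Oct 9.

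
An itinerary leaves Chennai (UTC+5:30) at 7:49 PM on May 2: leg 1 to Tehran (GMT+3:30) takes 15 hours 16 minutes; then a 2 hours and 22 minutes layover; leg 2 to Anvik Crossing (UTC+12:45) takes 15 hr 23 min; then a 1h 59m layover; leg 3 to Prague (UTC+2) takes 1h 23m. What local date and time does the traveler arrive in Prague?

4:42 AM on May 4

Convert departure to UTC: 7:49 PM − 5:30 = 2:19 PM UTC on May 2.
Add 15 hours 16 minutes leg 1 → 5:35 AM UTC (May 3).
Add 2 hours 22 minutes layover in Tehran → 7:57 AM UTC.
Add 15 hours and 23 minutes leg 2 → 11:20 PM UTC.
Add 1 hour 59 minutes layover in Anvik Crossing → 1:19 AM UTC (May 4).
Add 1 hour and 23 minutes leg 3 → 2:42 AM UTC.
Prague is UTC+2:00, so local arrival = 2:42 AM + 2:00 = 4:42 AM on May 4.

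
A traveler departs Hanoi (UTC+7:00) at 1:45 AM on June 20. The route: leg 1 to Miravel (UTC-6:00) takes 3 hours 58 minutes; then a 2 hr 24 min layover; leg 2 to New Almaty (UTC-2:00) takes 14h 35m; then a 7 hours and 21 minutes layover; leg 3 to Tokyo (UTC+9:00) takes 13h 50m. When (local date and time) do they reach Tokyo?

Convert departure to UTC: 1:45 AM − 7:00 = 6:45 PM UTC on Jun 19.
Add 3 hours 58 minutes leg 1 → 10:43 PM UTC.
Add 2 hours and 24 minutes layover in Miravel → 1:07 AM UTC (Jun 20).
Add 14 hours and 35 minutes leg 2 → 3:42 PM UTC.
Add 7 hours and 21 minutes layover in New Almaty → 11:03 PM UTC.
Add 13 hours 50 minutes leg 3 → 12:53 PM UTC (Jun 21).
Tokyo is UTC+9:00, so local arrival = 12:53 PM + 9:00 = 9:53 PM on Jun 21.

9:53 PM on June 21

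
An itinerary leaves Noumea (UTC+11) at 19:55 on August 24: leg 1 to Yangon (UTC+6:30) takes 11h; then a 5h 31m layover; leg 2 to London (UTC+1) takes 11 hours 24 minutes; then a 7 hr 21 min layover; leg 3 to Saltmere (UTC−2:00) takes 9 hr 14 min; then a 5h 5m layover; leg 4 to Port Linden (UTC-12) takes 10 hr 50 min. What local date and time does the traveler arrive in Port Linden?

09:20 on August 26

Convert departure to UTC: 19:55 − 11:00 = 08:55 UTC on Aug 24.
Add 11 hours leg 1 → 19:55 UTC.
Add 5 hours 31 minutes layover in Yangon → 01:26 UTC (Aug 25).
Add 11 hours 24 minutes leg 2 → 12:50 UTC.
Add 7 hours 21 minutes layover in London → 20:11 UTC.
Add 9 hours 14 minutes leg 3 → 05:25 UTC (Aug 26).
Add 5 hours 5 minutes layover in Saltmere → 10:30 UTC.
Add 10 hours 50 minutes leg 4 → 21:20 UTC.
Port Linden is UTC−12:00, so local arrival = 21:20 − 12:00 = 09:20 on Aug 26.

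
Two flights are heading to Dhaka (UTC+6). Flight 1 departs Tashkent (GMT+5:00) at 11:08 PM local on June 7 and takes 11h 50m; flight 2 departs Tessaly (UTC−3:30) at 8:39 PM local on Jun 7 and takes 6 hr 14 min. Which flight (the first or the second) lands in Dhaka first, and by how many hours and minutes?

Flight 1 in UTC: 11:08 PM − 5:00 = 6:08 PM on Jun 7.
+11 hours 50 minutes → arrive 5:58 AM UTC on Jun 8.
Flight 2 in UTC: 8:39 PM + 3:30 = 12:09 AM on Jun 8.
+6 hours 14 minutes → arrive 6:23 AM UTC on Jun 8.
Flight 1 lands earlier by 25 minutes.

the first, by 25 minutes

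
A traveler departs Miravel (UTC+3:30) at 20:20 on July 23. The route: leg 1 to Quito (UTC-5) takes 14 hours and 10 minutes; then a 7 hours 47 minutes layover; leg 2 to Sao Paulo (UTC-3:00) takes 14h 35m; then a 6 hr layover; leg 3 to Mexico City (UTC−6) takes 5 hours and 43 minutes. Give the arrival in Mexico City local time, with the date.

Convert departure to UTC: 20:20 − 3:30 = 16:50 UTC on Jul 23.
Add 14 hours and 10 minutes leg 1 → 07:00 UTC (Jul 24).
Add 7 hours 47 minutes layover in Quito → 14:47 UTC.
Add 14 hours 35 minutes leg 2 → 05:22 UTC (Jul 25).
Add 6 hours layover in Sao Paulo → 11:22 UTC.
Add 5 hours 43 minutes leg 3 → 17:05 UTC.
Mexico City is UTC−6:00, so local arrival = 17:05 − 6:00 = 11:05 on Jul 25.

11:05 on July 25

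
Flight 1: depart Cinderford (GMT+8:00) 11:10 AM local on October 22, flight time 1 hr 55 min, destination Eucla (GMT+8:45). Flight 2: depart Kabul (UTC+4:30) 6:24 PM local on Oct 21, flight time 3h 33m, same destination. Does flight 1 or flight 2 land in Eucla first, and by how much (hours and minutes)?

the second, by 11 hours 38 minutes

Flight 1 in UTC: 11:10 AM − 8:00 = 3:10 AM on Oct 22.
+1 hour and 55 minutes → arrive 5:05 AM UTC on Oct 22.
Flight 2 in UTC: 6:24 PM − 4:30 = 1:54 PM on Oct 21.
+3 hours and 33 minutes → arrive 5:27 PM UTC on Oct 21.
Flight 2 lands earlier by 11 hours 38 minutes.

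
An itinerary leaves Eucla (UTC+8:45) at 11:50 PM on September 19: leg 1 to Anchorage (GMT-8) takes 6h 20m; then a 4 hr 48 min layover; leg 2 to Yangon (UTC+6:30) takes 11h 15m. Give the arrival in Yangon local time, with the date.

7:58 PM on Sep 20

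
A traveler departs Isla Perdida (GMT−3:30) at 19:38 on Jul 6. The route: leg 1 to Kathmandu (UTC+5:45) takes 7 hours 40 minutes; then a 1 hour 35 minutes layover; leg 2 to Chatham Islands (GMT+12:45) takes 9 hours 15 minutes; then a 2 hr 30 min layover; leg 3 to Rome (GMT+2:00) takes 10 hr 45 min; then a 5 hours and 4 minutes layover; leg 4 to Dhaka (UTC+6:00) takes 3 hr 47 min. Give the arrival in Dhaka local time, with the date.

21:44 on July 8

Convert departure to UTC: 19:38 + 3:30 = 23:08 UTC on Jul 6.
Add 7 hours 40 minutes leg 1 → 06:48 UTC (Jul 7).
Add 1 hour and 35 minutes layover in Kathmandu → 08:23 UTC.
Add 9 hours and 15 minutes leg 2 → 17:38 UTC.
Add 2 hours and 30 minutes layover in Chatham Islands → 20:08 UTC.
Add 10 hours 45 minutes leg 3 → 06:53 UTC (Jul 8).
Add 5 hours and 4 minutes layover in Rome → 11:57 UTC.
Add 3 hours and 47 minutes leg 4 → 15:44 UTC.
Dhaka is UTC+6:00, so local arrival = 15:44 + 6:00 = 21:44 on Jul 8.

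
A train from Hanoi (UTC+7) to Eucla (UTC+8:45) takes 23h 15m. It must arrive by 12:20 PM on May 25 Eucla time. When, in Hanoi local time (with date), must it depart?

11:20 AM on May 24

Target arrival in UTC: 12:20 PM − 8:45 = 3:35 AM on May 25.
Subtract 23 hours 15 minutes → departure 4:20 AM UTC on May 24.
Hanoi is UTC+7:00: 4:20 AM + 7:00 = 11:20 AM on May 24.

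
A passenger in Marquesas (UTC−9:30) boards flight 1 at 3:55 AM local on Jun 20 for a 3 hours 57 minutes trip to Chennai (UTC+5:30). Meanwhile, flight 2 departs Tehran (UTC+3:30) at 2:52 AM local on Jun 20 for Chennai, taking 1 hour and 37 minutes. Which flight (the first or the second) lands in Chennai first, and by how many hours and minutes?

Flight 1 in UTC: 3:55 AM + 9:30 = 1:25 PM on Jun 20.
+3 hours 57 minutes → arrive 5:22 PM UTC on Jun 20.
Flight 2 in UTC: 2:52 AM − 3:30 = 11:22 PM on Jun 19.
+1 hour 37 minutes → arrive 12:59 AM UTC on Jun 20.
Flight 2 lands earlier by 16 hours 23 minutes.

the second, by 16 hours 23 minutes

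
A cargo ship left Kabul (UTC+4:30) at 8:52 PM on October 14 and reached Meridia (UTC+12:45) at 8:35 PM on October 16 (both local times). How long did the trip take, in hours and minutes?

Meridia is 8:15 ahead of Kabul.
Clock-face elapsed time (ignoring zones) is 47 hours 43 minutes.
Actual elapsed = 47 hours 43 minutes − 8:15 = 39 hours 28 minutes.

39 hours 28 minutes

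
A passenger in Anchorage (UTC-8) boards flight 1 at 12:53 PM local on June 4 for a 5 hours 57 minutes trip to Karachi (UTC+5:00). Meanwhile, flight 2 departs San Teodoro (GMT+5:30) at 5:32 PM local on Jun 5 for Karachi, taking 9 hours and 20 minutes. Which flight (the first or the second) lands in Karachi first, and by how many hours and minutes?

Flight 1 in UTC: 12:53 PM + 8:00 = 8:53 PM on Jun 4.
+5 hours and 57 minutes → arrive 2:50 AM UTC on Jun 5.
Flight 2 in UTC: 5:32 PM − 5:30 = 12:02 PM on Jun 5.
+9 hours 20 minutes → arrive 9:22 PM UTC on Jun 5.
Flight 1 lands earlier by 18 hours 32 minutes.

the first, by 18 hours 32 minutes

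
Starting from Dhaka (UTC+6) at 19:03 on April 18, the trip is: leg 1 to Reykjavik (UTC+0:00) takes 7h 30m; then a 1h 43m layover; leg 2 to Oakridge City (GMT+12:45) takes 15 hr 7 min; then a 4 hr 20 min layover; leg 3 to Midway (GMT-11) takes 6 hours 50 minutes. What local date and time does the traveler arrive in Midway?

13:33 on April 19

Convert departure to UTC: 19:03 − 6:00 = 13:03 UTC on Apr 18.
Add 7 hours 30 minutes leg 1 → 20:33 UTC.
Add 1 hour 43 minutes layover in Reykjavik → 22:16 UTC.
Add 15 hours 7 minutes leg 2 → 13:23 UTC (Apr 19).
Add 4 hours and 20 minutes layover in Oakridge City → 17:43 UTC.
Add 6 hours and 50 minutes leg 3 → 00:33 UTC (Apr 20).
Midway is UTC−11:00, so local arrival = 00:33 − 11:00 = 13:33 on Apr 19.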